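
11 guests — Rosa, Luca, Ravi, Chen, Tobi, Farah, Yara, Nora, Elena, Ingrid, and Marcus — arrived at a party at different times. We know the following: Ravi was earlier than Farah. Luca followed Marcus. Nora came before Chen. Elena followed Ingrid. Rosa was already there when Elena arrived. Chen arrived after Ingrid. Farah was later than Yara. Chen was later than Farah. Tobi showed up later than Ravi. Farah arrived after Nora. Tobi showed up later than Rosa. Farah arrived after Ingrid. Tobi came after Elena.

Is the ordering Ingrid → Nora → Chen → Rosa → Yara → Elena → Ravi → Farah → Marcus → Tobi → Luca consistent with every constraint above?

The constraints require Farah before Chen, but in the proposed sequence Chen appears ahead of Farah. That one violation is enough.

no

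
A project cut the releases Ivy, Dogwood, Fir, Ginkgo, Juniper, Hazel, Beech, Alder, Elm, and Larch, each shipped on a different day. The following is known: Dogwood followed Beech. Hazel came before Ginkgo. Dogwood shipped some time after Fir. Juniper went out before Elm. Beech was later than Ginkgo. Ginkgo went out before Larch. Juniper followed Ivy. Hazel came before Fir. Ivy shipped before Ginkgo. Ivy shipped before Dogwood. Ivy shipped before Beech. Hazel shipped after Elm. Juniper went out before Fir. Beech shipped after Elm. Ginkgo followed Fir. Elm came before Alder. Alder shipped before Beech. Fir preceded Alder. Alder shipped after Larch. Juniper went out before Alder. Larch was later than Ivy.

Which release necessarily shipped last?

Every other release has a chain of constraints placing it before Dogwood, so Dogwood is last.

Dogwood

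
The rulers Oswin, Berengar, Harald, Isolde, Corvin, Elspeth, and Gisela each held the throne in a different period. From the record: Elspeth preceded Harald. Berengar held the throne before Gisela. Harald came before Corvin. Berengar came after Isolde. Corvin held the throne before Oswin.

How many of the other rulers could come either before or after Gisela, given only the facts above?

Forced before Gisela: Berengar and Isolde.
That leaves Corvin, Elspeth, Harald, and Oswin with no forced order relative to Gisela — 4.

4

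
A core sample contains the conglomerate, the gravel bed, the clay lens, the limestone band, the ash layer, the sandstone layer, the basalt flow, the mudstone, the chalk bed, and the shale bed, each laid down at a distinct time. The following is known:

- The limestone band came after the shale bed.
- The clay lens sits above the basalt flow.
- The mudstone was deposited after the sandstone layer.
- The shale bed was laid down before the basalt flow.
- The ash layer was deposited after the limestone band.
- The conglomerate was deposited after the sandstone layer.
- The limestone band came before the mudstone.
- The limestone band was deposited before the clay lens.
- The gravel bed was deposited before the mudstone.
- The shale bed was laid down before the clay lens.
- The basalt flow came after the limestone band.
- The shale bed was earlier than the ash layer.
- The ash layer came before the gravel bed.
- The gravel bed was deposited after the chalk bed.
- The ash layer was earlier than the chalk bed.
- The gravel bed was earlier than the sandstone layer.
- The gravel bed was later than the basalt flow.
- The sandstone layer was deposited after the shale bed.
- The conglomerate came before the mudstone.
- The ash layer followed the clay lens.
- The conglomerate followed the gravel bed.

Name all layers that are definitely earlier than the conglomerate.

Directly stated before the conglomerate: the gravel bed and the sandstone layer.
The ash layer reaches the conglomerate via the ash layer → the gravel bed → the conglomerate.
The basalt flow reaches the conglomerate via the basalt flow → the gravel bed → the conglomerate.
The chalk bed reaches the conglomerate via the chalk bed → the gravel bed → the conglomerate.
Likewise the clay lens, the limestone band, and the shale bed each reach the conglomerate by chaining the stated constraints.

the ash layer, the basalt flow, the chalk bed, the clay lens, the gravel bed, the limestone band, the sandstone layer, the shale bed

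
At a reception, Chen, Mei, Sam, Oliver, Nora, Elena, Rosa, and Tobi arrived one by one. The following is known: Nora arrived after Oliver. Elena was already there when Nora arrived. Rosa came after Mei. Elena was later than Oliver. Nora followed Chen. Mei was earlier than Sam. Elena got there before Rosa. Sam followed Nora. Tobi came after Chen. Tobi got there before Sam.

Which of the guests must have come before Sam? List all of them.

Directly stated before Sam: Mei, Nora, and Tobi.
Chen reaches Sam via Chen → Tobi → Sam.
Elena reaches Sam via Elena → Nora → Sam.
Oliver reaches Sam via Oliver → Nora → Sam.

Chen, Elena, Mei, Nora, Oliver, Tobi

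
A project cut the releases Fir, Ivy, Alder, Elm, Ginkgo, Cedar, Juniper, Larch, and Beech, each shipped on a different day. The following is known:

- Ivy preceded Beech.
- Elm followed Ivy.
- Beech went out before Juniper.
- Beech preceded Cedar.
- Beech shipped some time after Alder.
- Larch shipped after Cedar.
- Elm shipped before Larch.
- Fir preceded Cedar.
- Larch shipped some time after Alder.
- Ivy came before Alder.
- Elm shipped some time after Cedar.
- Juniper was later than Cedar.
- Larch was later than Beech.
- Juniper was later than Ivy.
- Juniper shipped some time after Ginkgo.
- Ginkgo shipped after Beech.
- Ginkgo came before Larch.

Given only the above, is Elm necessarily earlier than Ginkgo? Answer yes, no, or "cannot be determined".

No chain of stated constraints runs from Elm to Ginkgo, and none runs from Ginkgo to Elm either.
So the relative order of Elm and Ginkgo is not fixed by the given facts.

cannot be determined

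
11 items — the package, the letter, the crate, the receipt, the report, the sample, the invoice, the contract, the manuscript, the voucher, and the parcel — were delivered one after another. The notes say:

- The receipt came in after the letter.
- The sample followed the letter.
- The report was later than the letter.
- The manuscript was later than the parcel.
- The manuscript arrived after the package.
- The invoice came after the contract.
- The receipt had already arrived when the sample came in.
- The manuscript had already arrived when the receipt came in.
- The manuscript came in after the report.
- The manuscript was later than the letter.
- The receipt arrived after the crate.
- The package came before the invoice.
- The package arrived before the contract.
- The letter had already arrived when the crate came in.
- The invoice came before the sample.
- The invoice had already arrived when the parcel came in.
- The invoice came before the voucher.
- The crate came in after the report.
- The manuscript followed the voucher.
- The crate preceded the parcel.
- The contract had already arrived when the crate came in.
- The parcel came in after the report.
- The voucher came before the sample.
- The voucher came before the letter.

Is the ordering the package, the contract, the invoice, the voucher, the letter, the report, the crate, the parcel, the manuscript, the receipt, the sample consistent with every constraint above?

Check each stated constraint against the proposed order — e.g. the invoice is ahead of the sample; the package is ahead of the manuscript. Every pair is in the required order; nothing is violated.

yes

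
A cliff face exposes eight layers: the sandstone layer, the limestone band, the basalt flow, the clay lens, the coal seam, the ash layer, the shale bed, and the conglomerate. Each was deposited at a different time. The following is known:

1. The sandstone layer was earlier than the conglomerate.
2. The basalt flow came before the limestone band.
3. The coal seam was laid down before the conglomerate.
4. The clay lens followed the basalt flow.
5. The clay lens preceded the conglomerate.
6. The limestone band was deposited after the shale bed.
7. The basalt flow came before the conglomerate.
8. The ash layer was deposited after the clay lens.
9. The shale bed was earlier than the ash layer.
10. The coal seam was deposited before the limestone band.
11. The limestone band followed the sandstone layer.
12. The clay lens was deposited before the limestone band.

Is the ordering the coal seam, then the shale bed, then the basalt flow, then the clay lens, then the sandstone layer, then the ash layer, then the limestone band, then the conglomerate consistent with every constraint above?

yes

Check each stated constraint against the proposed order — e.g. the coal seam is ahead of the limestone band; the coal seam is ahead of the conglomerate. Every pair is in the required order; nothing is violated.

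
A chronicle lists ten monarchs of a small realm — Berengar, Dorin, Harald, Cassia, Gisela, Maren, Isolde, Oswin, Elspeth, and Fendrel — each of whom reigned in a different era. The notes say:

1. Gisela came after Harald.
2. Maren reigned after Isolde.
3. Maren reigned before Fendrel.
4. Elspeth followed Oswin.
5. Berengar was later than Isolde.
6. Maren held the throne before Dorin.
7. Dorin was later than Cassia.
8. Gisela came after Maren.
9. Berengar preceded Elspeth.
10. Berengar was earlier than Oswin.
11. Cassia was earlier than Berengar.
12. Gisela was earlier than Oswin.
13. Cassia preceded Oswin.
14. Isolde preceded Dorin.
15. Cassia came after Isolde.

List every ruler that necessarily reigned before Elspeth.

Berengar, Cassia, Gisela, Harald, Isolde, Maren, Oswin

Directly stated before Elspeth: Berengar and Oswin.
Cassia reaches Elspeth via Cassia → Berengar → Elspeth.
Gisela reaches Elspeth via Gisela → Oswin → Elspeth.
Harald reaches Elspeth via Harald → Gisela → Oswin → Elspeth.
Likewise Isolde and Maren each reach Elspeth by chaining the stated constraints.
No chain forces Fendrel (or any of the others) ahead of Elspeth.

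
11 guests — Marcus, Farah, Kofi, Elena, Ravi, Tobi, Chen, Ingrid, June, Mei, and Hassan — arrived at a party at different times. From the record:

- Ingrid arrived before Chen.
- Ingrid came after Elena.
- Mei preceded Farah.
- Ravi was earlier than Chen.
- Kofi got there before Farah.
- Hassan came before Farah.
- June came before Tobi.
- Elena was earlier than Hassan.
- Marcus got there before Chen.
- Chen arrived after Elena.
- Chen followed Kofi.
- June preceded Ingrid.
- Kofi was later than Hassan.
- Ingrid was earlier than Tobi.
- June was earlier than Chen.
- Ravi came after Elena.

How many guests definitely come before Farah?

4

Directly stated before Farah: Hassan, Kofi, and Mei.
Elena reaches Farah via Elena → Hassan → Farah.
No chain forces Ravi (or any of the others) ahead of Farah.
That's Elena, Hassan, Kofi, and Mei — 4 in all.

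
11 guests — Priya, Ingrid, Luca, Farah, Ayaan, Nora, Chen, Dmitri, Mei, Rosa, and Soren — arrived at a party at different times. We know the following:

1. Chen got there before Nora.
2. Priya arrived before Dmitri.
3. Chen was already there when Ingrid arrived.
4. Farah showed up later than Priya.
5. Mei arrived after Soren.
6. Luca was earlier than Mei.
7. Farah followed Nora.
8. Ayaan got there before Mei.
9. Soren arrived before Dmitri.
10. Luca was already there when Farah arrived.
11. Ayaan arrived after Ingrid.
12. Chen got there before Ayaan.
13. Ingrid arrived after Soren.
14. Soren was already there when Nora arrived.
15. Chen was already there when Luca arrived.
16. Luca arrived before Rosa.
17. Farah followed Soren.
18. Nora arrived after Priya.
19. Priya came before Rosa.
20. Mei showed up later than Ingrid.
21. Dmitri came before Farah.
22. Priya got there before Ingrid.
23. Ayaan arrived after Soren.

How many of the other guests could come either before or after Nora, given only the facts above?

Forced before Nora: Chen, Priya, and Soren; forced after Nora: Farah.
That leaves Ayaan, Dmitri, Ingrid, Luca, Mei, and Rosa with no forced order relative to Nora — 6.

6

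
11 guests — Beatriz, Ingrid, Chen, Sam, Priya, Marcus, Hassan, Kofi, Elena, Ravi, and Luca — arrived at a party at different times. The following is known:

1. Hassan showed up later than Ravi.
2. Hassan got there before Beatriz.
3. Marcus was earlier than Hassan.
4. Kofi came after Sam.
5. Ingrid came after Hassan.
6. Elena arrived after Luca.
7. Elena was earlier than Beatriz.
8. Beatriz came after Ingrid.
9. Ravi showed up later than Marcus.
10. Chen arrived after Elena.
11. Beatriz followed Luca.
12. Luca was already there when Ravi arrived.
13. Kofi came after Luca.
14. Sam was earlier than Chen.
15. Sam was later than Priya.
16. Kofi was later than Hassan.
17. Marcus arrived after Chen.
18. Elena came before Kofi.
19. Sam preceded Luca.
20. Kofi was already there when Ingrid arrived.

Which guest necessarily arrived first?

Priya

Priya has a chain of constraints placing them before every other guest, so Priya must be first.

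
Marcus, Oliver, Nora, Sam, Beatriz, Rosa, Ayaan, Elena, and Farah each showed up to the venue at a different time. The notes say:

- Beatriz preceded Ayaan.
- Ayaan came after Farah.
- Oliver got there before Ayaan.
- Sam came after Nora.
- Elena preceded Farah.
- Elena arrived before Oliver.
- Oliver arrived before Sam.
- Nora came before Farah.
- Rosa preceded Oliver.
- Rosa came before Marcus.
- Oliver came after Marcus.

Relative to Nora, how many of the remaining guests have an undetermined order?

Forced after Nora: Ayaan, Farah, and Sam.
That leaves Beatriz, Elena, Marcus, Oliver, and Rosa with no forced order relative to Nora — 5.

5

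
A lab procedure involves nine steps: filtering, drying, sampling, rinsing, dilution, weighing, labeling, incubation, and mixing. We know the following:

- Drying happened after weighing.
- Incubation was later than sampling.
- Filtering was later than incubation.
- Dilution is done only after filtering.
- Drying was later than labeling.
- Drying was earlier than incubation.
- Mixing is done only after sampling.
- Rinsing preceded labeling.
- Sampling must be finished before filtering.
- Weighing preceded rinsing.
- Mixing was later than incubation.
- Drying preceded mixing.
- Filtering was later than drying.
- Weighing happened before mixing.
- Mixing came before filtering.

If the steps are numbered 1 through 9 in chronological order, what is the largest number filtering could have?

Filtering must come before dilution — 1 step forced after it.
Everything else can be placed before filtering in some valid order, so filtering can sit as late as position 9 − 1 = 8.

8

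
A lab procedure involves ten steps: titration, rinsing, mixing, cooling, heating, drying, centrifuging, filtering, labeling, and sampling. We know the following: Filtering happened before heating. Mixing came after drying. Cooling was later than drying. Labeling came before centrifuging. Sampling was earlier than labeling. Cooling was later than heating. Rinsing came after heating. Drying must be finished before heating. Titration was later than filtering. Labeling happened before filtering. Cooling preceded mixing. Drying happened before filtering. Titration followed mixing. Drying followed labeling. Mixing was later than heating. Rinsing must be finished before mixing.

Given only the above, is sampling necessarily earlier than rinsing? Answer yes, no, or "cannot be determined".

Chain the constraints: sampling → labeling → filtering → heating → rinsing. Each link is directly stated, so sampling comes before rinsing.

yes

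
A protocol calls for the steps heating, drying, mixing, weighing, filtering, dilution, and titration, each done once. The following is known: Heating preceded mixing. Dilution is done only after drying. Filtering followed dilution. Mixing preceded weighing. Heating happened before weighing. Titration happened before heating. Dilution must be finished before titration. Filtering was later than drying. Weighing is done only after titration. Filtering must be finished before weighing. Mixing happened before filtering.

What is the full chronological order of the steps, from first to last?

The constraints fix every adjacent pair, so only one ordering works:
drying → dilution → titration → heating → mixing → filtering → weighing.

drying, dilution, titration, heating, mixing, filtering, weighing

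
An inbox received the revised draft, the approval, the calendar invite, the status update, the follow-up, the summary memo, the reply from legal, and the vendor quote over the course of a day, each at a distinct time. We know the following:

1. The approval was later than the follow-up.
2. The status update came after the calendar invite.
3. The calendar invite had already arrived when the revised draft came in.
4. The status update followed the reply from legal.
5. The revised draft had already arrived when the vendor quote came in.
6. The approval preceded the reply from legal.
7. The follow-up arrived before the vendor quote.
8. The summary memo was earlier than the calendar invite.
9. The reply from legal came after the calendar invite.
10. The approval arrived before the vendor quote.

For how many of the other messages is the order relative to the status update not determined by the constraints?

Forced before the status update: the approval, the calendar invite, the follow-up, the reply from legal, and the summary memo.
That leaves the revised draft and the vendor quote with no forced order relative to the status update — 2.

2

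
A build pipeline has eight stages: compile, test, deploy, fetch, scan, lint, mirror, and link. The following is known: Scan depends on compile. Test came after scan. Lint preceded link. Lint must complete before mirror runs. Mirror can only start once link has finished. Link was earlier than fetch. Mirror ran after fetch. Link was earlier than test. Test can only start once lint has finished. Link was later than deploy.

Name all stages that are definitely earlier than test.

compile, deploy, link, lint, scan

Directly stated before test: link, lint, and scan.
Compile reaches test via compile → scan → test.
Deploy reaches test via deploy → link → test.
No chain forces mirror (or any of the others) ahead of test.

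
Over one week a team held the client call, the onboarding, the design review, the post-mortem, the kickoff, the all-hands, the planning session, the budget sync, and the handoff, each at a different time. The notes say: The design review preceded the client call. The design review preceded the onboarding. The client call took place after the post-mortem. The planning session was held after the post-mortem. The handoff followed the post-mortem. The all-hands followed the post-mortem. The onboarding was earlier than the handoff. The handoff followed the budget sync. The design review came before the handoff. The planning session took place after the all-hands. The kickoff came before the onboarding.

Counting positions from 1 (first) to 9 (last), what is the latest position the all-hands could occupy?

The all-hands must come before the planning session — 1 meeting forced after it.
Everything else can be placed before the all-hands in some valid order, so the all-hands can sit as late as position 9 − 1 = 8.

8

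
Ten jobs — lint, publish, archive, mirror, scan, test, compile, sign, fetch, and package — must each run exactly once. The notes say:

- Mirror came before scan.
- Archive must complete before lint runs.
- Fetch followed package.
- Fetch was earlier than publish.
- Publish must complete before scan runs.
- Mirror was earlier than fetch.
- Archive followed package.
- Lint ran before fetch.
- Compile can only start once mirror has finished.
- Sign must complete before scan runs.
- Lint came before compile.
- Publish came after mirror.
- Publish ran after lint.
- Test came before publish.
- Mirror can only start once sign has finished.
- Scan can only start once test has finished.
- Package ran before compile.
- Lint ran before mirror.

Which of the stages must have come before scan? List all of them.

Directly stated before scan: mirror, publish, sign, and test.
Archive reaches scan via archive → lint → mirror → scan.
Fetch reaches scan via fetch → publish → scan.
Lint reaches scan via lint → mirror → scan.
Likewise package reaches scan by chaining the stated constraints.

archive, fetch, lint, mirror, package, publish, sign, test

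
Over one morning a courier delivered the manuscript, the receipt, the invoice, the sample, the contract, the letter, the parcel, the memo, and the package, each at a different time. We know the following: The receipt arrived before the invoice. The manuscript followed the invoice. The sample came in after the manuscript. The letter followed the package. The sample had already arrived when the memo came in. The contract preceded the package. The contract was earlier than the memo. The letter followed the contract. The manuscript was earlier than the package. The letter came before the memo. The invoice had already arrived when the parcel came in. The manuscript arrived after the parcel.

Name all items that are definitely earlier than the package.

Directly stated before the package: the contract and the manuscript.
The invoice reaches the package via the invoice → the manuscript → the package.
The parcel reaches the package via the parcel → the manuscript → the package.
The receipt reaches the package via the receipt → the invoice → the manuscript → the package.
No chain forces the letter (or any of the others) ahead of the package.

the contract, the invoice, the manuscript, the parcel, the receipt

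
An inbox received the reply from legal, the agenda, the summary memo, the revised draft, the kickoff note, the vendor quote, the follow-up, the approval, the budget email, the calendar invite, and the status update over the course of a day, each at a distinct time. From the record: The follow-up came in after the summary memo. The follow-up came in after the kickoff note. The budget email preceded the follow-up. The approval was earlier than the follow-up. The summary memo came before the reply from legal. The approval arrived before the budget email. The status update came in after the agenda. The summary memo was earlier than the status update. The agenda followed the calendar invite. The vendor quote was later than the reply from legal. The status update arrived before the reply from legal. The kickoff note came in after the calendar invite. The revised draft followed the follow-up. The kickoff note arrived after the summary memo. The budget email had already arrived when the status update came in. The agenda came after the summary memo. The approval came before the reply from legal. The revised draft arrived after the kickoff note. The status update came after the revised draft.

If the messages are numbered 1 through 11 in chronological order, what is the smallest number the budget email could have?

The approval must come before the budget email — 1 forced predecessor.
Nothing else is forced ahead of the budget email, so its earliest slot is position 1 + 1 = 2.

2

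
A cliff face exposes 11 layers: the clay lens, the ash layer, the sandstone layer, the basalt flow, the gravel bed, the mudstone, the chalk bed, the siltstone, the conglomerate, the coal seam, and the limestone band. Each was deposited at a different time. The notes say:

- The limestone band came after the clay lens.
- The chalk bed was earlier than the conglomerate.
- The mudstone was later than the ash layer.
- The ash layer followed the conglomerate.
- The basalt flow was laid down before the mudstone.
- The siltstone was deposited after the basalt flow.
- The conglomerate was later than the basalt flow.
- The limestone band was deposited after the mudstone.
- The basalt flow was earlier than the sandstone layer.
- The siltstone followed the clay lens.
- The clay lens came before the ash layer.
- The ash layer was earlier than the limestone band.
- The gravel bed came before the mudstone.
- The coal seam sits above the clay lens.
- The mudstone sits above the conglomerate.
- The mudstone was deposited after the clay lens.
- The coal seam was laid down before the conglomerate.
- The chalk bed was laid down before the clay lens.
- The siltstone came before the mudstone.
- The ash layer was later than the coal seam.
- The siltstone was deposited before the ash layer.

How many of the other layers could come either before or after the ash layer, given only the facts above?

2

Forced before the ash layer: the basalt flow, the chalk bed, the clay lens, the coal seam, the conglomerate, and the siltstone; forced after the ash layer: the limestone band and the mudstone.
That leaves the gravel bed and the sandstone layer with no forced order relative to the ash layer — 2.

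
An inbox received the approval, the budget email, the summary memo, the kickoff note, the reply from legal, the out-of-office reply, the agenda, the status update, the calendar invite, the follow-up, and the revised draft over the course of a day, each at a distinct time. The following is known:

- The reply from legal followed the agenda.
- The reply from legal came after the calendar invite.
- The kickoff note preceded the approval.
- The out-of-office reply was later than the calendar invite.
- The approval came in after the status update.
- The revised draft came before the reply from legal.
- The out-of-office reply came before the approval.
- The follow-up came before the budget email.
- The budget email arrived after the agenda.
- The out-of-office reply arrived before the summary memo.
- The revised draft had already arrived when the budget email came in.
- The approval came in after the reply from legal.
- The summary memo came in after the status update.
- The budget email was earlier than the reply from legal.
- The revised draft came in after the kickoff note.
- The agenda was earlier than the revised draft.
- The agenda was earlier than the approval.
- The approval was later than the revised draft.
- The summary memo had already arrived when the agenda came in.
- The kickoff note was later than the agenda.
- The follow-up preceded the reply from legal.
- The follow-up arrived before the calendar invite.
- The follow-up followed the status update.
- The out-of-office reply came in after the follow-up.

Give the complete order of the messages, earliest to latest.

the status update, the follow-up, the calendar invite, the out-of-office reply, the summary memo, the agenda, the kickoff note, the revised draft, the budget email, the reply from legal, the approval

The constraints fix every adjacent pair, so only one ordering works:
the status update → the follow-up → the calendar invite → the out-of-office reply → the summary memo → the agenda → the kickoff note → the revised draft → the budget email → the reply from legal → the approval.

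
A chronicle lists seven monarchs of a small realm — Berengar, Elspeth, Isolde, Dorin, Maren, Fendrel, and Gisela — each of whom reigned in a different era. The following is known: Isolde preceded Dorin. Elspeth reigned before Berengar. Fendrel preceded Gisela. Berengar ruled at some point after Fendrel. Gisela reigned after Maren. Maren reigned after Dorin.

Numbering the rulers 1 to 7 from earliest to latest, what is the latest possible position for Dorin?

Dorin must come before Gisela and Maren — 2 rulers forced after them.
Everything else can be placed before Dorin in some valid order, so Dorin can sit as late as position 7 − 2 = 5.

5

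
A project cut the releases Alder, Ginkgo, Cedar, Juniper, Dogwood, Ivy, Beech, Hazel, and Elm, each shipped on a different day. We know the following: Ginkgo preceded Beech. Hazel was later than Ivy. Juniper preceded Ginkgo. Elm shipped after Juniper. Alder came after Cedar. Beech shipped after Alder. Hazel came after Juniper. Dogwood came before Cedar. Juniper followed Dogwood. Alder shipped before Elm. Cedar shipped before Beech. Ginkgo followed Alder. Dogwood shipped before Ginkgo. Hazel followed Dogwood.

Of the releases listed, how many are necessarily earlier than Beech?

5

Directly stated before Beech: Alder, Cedar, and Ginkgo.
Dogwood reaches Beech via Dogwood → Ginkgo → Beech.
Juniper reaches Beech via Juniper → Ginkgo → Beech.
No chain forces Elm (or any of the others) ahead of Beech.
That's Alder, Cedar, Dogwood, Ginkgo, and Juniper — 5 in all.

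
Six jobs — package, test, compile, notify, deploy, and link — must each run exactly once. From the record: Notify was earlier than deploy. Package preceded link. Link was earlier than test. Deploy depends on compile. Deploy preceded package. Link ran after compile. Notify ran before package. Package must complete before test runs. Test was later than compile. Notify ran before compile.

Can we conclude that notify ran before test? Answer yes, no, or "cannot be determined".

Chain the constraints: notify → compile → test. Each link is directly stated, so notify comes before test.

yes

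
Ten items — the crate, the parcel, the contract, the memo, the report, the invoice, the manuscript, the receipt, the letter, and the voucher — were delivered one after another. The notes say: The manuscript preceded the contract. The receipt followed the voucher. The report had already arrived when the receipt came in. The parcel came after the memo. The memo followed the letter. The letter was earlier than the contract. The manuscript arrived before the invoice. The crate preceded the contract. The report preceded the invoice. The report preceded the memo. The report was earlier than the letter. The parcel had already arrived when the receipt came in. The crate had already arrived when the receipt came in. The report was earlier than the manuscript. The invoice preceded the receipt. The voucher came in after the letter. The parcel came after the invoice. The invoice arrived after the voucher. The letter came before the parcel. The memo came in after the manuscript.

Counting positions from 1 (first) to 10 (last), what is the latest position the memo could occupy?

8

The memo must come before the parcel and the receipt — 2 items forced after it.
Everything else can be placed before the memo in some valid order, so the memo can sit as late as position 10 − 2 = 8.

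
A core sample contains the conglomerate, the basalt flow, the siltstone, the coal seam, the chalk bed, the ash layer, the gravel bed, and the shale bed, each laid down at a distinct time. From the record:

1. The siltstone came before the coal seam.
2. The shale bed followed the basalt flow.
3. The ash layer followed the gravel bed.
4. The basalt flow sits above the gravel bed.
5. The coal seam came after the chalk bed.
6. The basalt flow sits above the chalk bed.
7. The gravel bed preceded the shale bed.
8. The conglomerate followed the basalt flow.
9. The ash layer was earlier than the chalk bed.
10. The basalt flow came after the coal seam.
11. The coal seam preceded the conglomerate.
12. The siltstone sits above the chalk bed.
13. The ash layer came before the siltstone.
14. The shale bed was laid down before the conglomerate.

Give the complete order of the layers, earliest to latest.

The constraints fix every adjacent pair, so only one ordering works:
the gravel bed → the ash layer → the chalk bed → the siltstone → the coal seam → the basalt flow → the shale bed → the conglomerate.

the gravel bed, the ash layer, the chalk bed, the siltstone, the coal seam, the basalt flow, the shale bed, the conglomerate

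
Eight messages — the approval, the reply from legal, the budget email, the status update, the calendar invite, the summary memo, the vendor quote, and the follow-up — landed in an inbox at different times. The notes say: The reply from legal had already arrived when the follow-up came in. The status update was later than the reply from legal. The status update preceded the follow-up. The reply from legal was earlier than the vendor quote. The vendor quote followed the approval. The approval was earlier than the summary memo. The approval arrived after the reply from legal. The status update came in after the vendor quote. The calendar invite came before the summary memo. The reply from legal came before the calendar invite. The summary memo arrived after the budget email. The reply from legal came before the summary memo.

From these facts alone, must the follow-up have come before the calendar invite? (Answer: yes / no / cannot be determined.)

cannot be determined

No chain of stated constraints runs from the follow-up to the calendar invite, and none runs from the calendar invite to the follow-up either.
So the relative order of the follow-up and the calendar invite is not fixed by the given facts.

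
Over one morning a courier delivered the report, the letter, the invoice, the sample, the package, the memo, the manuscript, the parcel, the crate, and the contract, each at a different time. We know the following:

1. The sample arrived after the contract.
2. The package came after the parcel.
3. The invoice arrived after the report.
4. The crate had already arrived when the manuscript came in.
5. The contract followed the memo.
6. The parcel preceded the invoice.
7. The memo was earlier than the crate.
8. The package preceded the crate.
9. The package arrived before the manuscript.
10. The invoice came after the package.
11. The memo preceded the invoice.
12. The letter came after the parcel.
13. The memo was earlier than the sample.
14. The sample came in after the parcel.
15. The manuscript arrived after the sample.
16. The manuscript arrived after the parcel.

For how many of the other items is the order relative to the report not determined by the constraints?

8

Forced after the report: the invoice.
That leaves the contract, the crate, the letter, the manuscript, the memo, the package, the parcel, and the sample with no forced order relative to the report — 8.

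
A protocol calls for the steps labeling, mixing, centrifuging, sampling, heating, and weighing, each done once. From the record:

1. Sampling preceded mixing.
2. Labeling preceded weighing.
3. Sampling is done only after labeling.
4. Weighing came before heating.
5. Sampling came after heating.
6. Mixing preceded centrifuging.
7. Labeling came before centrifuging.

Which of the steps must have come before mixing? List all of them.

heating, labeling, sampling, weighing

Directly stated before mixing: sampling.
Heating reaches mixing via heating → sampling → mixing.
Labeling reaches mixing via labeling → sampling → mixing.
Weighing reaches mixing via weighing → heating → sampling → mixing.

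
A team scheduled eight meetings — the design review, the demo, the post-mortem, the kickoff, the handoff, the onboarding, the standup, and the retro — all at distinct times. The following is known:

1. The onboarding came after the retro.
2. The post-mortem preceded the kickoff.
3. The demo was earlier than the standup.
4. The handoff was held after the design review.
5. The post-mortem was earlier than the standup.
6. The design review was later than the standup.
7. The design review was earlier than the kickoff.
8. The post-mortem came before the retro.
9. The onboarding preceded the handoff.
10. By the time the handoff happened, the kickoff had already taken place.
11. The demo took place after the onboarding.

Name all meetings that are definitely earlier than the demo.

the onboarding, the post-mortem, the retro

Directly stated before the demo: the onboarding.
The post-mortem reaches the demo via the post-mortem → the retro → the onboarding → the demo.
The retro reaches the demo via the retro → the onboarding → the demo.
No chain forces the kickoff (or any of the others) ahead of the demo.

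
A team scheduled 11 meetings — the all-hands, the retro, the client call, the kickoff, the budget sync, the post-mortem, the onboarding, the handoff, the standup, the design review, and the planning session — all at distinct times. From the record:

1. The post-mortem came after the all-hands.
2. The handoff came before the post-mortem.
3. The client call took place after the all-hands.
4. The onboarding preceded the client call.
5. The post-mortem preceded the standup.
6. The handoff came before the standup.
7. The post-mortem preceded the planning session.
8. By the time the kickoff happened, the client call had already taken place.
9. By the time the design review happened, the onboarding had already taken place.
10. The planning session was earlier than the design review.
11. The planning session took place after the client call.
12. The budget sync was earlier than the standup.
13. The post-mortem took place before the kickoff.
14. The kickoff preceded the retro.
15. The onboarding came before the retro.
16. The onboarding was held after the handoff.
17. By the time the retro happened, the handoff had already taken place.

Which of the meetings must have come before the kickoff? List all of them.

Directly stated before the kickoff: the client call and the post-mortem.
The all-hands reaches the kickoff via the all-hands → the post-mortem → the kickoff.
The handoff reaches the kickoff via the handoff → the post-mortem → the kickoff.
The onboarding reaches the kickoff via the onboarding → the client call → the kickoff.
No chain forces the budget sync (or any of the others) ahead of the kickoff.

the all-hands, the client call, the handoff, the onboarding, the post-mortem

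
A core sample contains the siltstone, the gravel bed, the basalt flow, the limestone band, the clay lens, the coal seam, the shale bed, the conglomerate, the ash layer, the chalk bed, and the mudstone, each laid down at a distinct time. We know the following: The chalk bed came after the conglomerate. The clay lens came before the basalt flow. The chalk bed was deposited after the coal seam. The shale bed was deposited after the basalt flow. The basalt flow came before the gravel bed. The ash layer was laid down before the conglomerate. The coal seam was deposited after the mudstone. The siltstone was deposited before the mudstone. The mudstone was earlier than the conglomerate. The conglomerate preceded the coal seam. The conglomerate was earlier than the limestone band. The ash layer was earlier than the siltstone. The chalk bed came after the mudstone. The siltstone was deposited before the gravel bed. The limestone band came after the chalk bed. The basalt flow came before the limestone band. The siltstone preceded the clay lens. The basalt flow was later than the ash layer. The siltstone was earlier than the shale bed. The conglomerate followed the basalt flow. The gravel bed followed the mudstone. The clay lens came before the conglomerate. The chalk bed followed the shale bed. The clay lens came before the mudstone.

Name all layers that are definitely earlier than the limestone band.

the ash layer, the basalt flow, the chalk bed, the clay lens, the coal seam, the conglomerate, the mudstone, the shale bed, the siltstone

Directly stated before the limestone band: the basalt flow, the chalk bed, and the conglomerate.
The ash layer reaches the limestone band via the ash layer → the conglomerate → the limestone band.
The clay lens reaches the limestone band via the clay lens → the conglomerate → the limestone band.
The coal seam reaches the limestone band via the coal seam → the chalk bed → the limestone band.
Likewise the mudstone, the shale bed, and the siltstone each reach the limestone band by chaining the stated constraints.
No chain forces the gravel bed ahead of the limestone band.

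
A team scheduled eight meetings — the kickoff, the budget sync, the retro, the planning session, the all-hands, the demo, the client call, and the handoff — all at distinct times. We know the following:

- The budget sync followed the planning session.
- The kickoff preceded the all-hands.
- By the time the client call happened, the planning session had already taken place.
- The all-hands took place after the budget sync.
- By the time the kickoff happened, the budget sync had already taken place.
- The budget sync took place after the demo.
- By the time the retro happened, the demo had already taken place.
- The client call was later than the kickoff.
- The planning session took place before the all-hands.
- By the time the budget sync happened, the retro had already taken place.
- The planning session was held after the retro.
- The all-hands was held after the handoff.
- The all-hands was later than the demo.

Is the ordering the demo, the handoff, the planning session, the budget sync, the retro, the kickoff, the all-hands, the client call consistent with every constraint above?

The constraints require the retro before the planning session, but in the proposed sequence the planning session appears ahead of the retro. That one violation is enough.

no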